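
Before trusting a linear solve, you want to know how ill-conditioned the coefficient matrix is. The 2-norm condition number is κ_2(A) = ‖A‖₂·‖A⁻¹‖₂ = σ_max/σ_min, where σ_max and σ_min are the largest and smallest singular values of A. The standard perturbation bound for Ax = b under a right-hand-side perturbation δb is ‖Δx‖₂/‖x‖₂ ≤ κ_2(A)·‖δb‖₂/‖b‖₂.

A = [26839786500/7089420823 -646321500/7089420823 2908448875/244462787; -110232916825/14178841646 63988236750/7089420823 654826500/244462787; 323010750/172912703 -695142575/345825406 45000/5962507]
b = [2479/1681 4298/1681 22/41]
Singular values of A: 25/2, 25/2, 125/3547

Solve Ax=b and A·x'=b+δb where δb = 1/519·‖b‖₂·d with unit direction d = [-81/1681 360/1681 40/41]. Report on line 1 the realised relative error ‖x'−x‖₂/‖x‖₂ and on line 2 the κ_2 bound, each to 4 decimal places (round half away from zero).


largest singular value 25/2, smallest 125/3547
κ = σ_max/σ_min = (25/2)/(125/3547) = 354.7000
bound on ‖Δx‖/‖x‖: κ·ε = 354.7000·1/519 = 0.6834
solve Ax = b  →  x = [-20.1319 -18.9523 6.3850]
‖b‖ = 3.0000, ‖x‖ = 28.3769
δb = ε·‖b‖·d = [-0.0003 0.0012 0.0056]; solving A·Δx = δb gives ‖Δx‖ = 0.1640
realised ‖Δx‖/‖x‖ = 0.0058
tightness: 0.0058 against a bound of 0.6834 (unrounded ratio ≈ 0.0085)

0.0058
0.6834


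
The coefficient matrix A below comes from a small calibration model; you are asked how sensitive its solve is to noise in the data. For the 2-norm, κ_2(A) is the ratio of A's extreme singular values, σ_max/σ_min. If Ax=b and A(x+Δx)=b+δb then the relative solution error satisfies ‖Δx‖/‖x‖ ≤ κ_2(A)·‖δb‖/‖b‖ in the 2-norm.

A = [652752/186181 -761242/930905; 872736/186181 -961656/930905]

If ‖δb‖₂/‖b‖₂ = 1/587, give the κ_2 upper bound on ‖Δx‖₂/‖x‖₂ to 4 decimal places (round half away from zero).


0.2901

M = AᵀA = [1187753299200/34663364761 -267234809760/34663364761; -267234809760/34663364761 60170865796/34663364761]. tr(M)=742370116/20620681, det(M)=921600/20620681
solving λ² − 742370116/20620681·λ + 921600/20620681 = 0 gives λ = 36, 25600/20620681
κ = σ_max/σ_min = 6/(160/4541) = 170.2875
κ_2(A)·‖δb‖/‖b‖ = 0.2901


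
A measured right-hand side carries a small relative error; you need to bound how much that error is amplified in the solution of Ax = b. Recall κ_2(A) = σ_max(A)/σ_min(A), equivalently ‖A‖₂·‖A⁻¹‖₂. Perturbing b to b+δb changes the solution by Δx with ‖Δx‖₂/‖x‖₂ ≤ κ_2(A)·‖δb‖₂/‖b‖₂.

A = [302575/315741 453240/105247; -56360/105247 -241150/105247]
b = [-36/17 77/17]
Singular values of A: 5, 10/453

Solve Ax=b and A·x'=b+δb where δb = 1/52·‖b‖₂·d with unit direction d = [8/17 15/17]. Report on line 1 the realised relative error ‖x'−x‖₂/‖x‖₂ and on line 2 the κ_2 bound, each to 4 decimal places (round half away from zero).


0.0321
4.3558

largest singular value 5, smallest 10/453
condition number: 5 ÷ (10/453) = 226.5000
perturbation bound = 226.5000·1/52 = 4.3558
solve Ax = b  →  x = [-132.7610 29.0512]
‖b‖₂ = 5.0000 and ‖x‖₂ = 135.9024
Δx = A⁻¹·δb where δb = 1/52·5.0000·d; ‖Δx‖ = 4.3558
relative error = 0.0321
so the bound overstates the realised error by a factor of ≈ 135.9024 (computed from the unrounded values)


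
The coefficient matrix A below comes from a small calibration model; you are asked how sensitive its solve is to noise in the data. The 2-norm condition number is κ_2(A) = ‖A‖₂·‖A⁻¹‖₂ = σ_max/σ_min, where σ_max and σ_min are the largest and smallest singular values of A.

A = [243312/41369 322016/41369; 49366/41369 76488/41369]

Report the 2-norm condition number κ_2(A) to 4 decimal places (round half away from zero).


63.0625

AᵀA = [36667300/1018081 48855600/1018081; 48855600/1018081 65166400/1018081]; tr = 101833700/1018081, det = 2560000/1018081
λ_max, λ_min = (101833700/1018081 ± √10359677306250000/1036488922561)/2 = 100, 25600/1018081
κ_2(A) = √(λ_max/λ_min) = √(100 / (25600/1018081)) = 63.0625


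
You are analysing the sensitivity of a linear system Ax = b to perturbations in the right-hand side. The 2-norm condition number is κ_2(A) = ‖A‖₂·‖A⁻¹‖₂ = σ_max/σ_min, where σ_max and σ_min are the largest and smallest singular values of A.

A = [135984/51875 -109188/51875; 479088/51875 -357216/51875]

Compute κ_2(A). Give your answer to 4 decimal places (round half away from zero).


AᵀA = [396827136/4305625 -297577152/4305625; -297577152/4305625 223240464/4305625]; tr = 24802704/172225, det = 331776/172225
eigenvalues of AᵀA: λ = (tr ± √(tr²−4·det))/2 = 144, 2304/172225
so κ_2 = √(144 / (2304/172225)) = 103.7500

103.7500


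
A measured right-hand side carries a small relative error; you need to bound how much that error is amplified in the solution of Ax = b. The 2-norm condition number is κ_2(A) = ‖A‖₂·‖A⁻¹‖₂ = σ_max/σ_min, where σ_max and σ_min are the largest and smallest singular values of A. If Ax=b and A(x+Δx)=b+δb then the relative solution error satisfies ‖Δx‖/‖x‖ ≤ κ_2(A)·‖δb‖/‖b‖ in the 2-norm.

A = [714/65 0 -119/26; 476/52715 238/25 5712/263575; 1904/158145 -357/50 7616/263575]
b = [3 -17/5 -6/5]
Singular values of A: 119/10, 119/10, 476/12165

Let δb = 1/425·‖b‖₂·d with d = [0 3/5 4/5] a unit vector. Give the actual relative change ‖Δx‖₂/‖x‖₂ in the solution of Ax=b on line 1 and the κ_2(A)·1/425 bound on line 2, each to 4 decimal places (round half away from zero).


0.0037
0.7156

from the listed singular values, σ₁ = 119/10, σ_n = 476/12165
κ = σ_max/σ_min = (119/10)/(476/12165) = 304.1250
worst-case relative error ≤ 304.1250 × 1/425 = 0.7156
solve Ax = b  →  x = [-29.2558 -0.1681 -70.8694]
‖b‖₂ = 4.6904 and ‖x‖₂ = 76.6708
with δb = [0.0000 0.0066 0.0088], A·Δx = δb → ‖Δx‖ = 0.2821
relative error = 0.0037
tightness: 0.0037 against a bound of 0.7156 (unrounded ratio ≈ 0.0051)


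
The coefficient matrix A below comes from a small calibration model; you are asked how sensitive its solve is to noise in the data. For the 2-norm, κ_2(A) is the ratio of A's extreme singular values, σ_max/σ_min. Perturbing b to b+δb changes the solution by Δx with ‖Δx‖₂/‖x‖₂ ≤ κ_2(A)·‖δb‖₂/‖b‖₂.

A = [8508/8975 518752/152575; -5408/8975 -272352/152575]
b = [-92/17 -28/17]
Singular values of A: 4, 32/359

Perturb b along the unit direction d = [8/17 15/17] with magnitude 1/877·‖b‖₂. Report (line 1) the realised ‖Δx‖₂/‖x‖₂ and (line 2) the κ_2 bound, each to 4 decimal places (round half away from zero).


0.0016
0.0512

largest singular value 4, smallest 32/359
κ_2(A) = 4 / (32/359) = 44.8750
bound on ‖Δx‖/‖x‖: κ·ε = 44.8750·1/877 = 0.0512
solve Ax = b  →  x = [42.8000 -13.5250]
‖b‖ = 5.6569, ‖x‖ = 44.8861
with δb = [0.0030 0.0057], A·Δx = δb → ‖Δx‖ = 0.0724
dividing the unrounded norms, ‖Δx‖/‖x‖ = 0.0016
realised/bound (from unrounded values) ≈ 0.0315


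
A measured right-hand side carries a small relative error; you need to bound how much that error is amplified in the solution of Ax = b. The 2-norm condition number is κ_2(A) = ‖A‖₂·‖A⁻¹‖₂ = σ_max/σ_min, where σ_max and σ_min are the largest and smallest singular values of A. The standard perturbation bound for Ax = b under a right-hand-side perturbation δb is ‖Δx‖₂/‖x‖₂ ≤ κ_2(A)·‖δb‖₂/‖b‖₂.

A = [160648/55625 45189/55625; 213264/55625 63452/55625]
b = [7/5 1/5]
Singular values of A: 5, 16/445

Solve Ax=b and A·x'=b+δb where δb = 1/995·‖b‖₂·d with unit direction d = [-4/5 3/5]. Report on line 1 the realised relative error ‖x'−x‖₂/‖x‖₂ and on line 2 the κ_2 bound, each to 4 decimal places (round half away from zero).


σ_max = 5, σ_min = 16/445
condition number: 5 ÷ (16/445) = 139.0625
bound on ‖Δx‖/‖x‖: κ·ε = 139.0625·1/995 = 0.1398
solve Ax = b  →  x = [7.9795 -26.6440]
2-norm of b is 1.4142; of x, 27.8132
with δb = [-0.0011 0.0009], A·Δx = δb → ‖Δx‖ = 0.0395
realised ‖Δx‖/‖x‖ = 0.0014
tightness: 0.0014 against a bound of 0.1398 (unrounded ratio ≈ 0.0102)

0.0014
0.1398


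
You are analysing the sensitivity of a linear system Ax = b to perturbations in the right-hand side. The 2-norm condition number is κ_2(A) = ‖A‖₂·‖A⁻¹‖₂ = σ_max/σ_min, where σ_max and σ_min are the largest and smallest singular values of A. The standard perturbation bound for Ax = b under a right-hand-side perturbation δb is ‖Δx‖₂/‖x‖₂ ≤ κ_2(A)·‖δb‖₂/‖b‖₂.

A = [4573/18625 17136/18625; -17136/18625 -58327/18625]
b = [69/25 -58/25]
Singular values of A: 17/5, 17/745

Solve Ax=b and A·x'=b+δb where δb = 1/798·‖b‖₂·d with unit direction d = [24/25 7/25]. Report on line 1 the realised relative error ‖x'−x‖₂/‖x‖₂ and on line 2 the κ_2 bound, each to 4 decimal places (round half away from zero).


0.0023
0.1867

from the listed singular values, σ₁ = 17/5, σ_n = 17/745
κ_2(A) = (17/5) / (17/745) = 149.0000
bound on ‖Δx‖/‖x‖: κ·ε = 149.0000·1/798 = 0.1867
solve Ax = b  →  x = [-83.8941 25.3882]
2-norm of b is 3.6056; of x, 87.6515
with δb = [0.0043 0.0013], A·Δx = δb → ‖Δx‖ = 0.1980
dividing the unrounded norms, ‖Δx‖/‖x‖ = 0.0023
tightness: 0.0023 against a bound of 0.1867 (unrounded ratio ≈ 0.0121)


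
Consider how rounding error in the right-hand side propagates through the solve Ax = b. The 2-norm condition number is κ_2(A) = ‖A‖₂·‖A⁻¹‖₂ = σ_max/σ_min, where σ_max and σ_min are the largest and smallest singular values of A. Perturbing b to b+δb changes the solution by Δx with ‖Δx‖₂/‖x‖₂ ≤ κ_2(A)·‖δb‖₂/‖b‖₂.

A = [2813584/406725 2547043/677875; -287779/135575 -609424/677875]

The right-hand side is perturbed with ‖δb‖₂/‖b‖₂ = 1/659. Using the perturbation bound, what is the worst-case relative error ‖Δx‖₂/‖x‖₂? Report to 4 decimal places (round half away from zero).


M = AᵀA = [13858569121/264680361 12307932352/441133935; 12307932352/441133935 10974121049/735223225]. tr(M)=1540592794/22896225, det(M)=2825761/915849
solving λ² − 1540592794/22896225·λ + 2825761/915849 = 0 gives λ = 1681/25, 42025/915849
κ = σ_max/σ_min = (41/5)/(205/957) = 38.2800
κ_2(A)·‖δb‖/‖b‖ = 0.0581

0.0581


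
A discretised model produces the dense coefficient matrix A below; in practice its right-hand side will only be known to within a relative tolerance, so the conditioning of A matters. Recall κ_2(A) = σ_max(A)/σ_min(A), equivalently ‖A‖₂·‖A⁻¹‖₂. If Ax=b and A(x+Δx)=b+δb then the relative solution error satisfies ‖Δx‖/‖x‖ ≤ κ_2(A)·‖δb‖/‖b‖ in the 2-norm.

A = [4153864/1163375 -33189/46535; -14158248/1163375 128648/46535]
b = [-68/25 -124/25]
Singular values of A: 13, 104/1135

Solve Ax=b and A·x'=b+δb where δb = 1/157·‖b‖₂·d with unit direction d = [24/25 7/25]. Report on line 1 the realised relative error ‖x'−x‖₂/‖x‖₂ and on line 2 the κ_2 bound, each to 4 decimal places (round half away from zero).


0.0090
0.9037

from the listed singular values, σ₁ = 13, σ_n = 104/1135
κ = σ_max/σ_min = 13/(104/1135) = 141.8750
bound on ‖Δx‖/‖x‖: κ·ε = 141.8750·1/157 = 0.9037
solve Ax = b  →  x = [-9.2824 -42.6567]
‖b‖₂ = 5.6569 and ‖x‖₂ = 43.6549
δb = ε·‖b‖·d = [0.0346 0.0101]; solving A·Δx = δb gives ‖Δx‖ = 0.3932
relative error = 0.0090
tightness: 0.0090 against a bound of 0.9037 (unrounded ratio ≈ 0.0100)


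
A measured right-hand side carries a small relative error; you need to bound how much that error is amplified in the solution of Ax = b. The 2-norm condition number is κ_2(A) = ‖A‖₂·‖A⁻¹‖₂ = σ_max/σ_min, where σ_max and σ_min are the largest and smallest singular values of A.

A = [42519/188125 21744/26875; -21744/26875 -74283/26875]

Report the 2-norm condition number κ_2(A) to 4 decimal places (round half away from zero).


301.0000

M = AᵀA = [1598409/2265025 782784/323575; 782784/323575 383409/46225]. tr(M)=815418/90601, det(M)=81/90601
solving λ² − 815418/90601·λ + 81/90601 = 0 gives λ = 9, 9/90601
σ_max=√9=3, σ_min=√(9/90601)=(3/301) → κ = 301.0000


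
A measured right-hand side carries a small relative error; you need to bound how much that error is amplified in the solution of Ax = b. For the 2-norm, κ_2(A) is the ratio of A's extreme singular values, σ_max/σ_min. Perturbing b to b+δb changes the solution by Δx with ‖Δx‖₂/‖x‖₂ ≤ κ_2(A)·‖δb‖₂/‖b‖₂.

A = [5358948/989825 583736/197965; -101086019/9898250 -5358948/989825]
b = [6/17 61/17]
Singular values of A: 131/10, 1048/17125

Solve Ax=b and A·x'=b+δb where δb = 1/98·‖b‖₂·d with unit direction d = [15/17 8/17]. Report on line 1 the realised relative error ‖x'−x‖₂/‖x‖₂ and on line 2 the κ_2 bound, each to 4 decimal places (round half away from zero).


0.0184
2.1843

σ_max = 131/10, σ_min = 1048/17125
condition number: (131/10) ÷ (1048/17125) = 214.0625
worst-case relative error ≤ 214.0625 × 1/98 = 2.1843
solve Ax = b  →  x = [-15.5815 28.7287]
‖b‖ = 3.6056, ‖x‖ = 32.6821
Δx = A⁻¹·δb where δb = 1/98·3.6056·d; ‖Δx‖ = 0.6012
realised ‖Δx‖/‖x‖ = 0.0184
so the bound overstates the realised error by a factor of ≈ 118.7434 (computed from the unrounded values)


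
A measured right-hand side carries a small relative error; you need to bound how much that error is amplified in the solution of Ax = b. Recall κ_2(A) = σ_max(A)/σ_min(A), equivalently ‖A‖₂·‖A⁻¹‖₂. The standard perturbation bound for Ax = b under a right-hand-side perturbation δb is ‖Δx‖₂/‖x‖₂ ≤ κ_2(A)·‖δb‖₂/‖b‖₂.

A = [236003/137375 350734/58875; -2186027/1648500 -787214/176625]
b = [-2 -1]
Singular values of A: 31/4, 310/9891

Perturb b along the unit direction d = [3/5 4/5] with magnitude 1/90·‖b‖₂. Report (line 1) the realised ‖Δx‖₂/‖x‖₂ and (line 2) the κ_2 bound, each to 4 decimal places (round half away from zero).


from the listed singular values, σ₁ = 31/4, σ_n = 310/9891
κ_2(A) = (31/4) / (310/9891) = 247.2750
perturbation bound = 247.2750·1/90 = 2.7475
solve Ax = b  →  x = [61.2243 -17.9915]
2-norm of b is 2.2361; of x, 63.8130
Δx = A⁻¹·δb where δb = 1/90·2.2361·d; ‖Δx‖ = 0.7927
relative error = 0.0124
so the bound overstates the realised error by a factor of ≈ 221.1699 (computed from the unrounded values)

0.0124
2.7475


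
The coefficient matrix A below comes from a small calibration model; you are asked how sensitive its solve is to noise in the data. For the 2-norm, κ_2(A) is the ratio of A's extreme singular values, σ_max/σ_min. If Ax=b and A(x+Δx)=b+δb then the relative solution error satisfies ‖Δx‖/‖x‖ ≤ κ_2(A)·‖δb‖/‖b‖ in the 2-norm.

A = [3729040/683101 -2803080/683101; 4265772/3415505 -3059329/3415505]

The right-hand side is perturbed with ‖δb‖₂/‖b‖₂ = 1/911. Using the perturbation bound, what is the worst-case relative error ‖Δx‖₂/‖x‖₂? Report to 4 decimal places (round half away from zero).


M = AᵀA = [217632536464/6939723025 -163218522348/6939723025; -163218522348/6939723025 122421731761/6939723025]. tr(M)=13602170729/277588921, det(M)=15366400/277588921
char-poly roots: 49 and 313600/277588921
so κ_2 = √(49 / (313600/277588921)) = 208.2625
κ_2(A)·‖δb‖/‖b‖ = 0.2286

0.2286


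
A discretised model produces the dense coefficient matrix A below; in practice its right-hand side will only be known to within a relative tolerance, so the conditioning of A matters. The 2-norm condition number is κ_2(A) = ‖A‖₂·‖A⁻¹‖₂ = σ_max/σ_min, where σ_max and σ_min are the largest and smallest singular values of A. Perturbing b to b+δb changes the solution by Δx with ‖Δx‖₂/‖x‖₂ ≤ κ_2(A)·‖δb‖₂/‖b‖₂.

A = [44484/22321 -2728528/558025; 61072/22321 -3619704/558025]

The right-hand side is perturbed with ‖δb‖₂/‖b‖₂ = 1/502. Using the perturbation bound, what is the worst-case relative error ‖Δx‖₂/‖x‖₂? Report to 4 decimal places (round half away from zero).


0.3420

AᵀA = [5708615440/498227041 -68487680448/2491135205; -68487680448/2491135205 821884883776/12455676025]; tr = 5707693904/73702225, det = 14992384/73702225
eigenvalues of AᵀA: λ = (tr ± √(tr²−4·det))/2 = 1936/25, 7744/2948089
κ = σ_max/σ_min = (44/5)/(88/1717) = 171.7000
bound on ‖Δx‖/‖x‖: κ·ε = 171.7000·1/502 = 0.3420


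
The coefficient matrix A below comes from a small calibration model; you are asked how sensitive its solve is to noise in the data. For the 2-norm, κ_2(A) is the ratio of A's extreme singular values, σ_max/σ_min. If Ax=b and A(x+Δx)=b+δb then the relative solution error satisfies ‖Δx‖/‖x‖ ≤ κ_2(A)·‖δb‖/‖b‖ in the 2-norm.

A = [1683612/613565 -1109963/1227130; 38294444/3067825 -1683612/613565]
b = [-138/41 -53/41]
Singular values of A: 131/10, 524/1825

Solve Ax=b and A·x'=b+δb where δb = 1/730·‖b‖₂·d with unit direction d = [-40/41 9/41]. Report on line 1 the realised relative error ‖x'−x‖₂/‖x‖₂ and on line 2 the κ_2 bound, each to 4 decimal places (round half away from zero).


largest singular value 131/10, smallest 524/1825
κ_2(A) = (131/10) / (524/1825) = 45.6250
worst-case relative error ≤ 45.6250 × 1/730 = 0.0625
solve Ax = b  →  x = [2.1446 10.2271]
‖b‖ = 3.6056, ‖x‖ = 10.4496
Δx = A⁻¹·δb where δb = 1/730·3.6056·d; ‖Δx‖ = 0.0172
relative error = 0.0016
realised/bound (from unrounded values) ≈ 0.0263

0.0016
0.0625


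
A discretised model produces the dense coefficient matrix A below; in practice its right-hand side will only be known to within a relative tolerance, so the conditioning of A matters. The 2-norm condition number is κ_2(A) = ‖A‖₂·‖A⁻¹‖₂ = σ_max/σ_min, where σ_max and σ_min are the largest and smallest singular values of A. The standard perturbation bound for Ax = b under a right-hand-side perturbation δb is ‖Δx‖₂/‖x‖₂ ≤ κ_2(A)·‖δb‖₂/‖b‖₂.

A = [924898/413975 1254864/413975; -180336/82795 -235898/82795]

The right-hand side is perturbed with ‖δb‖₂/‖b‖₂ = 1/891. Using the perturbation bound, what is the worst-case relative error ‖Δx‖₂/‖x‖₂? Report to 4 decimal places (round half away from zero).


0.1282

form AᵀA = [1983903844/203775625 2644641792/203775625; 2644641792/203775625 3526611556/203775625] with trace 220420616/8151025 and determinant 456976/8151025
char-poly roots: 676/25 and 676/326041
so κ_2 = √((676/25) / (676/326041)) = 114.2000
worst-case relative error ≤ 114.2000 × 1/891 = 0.1282


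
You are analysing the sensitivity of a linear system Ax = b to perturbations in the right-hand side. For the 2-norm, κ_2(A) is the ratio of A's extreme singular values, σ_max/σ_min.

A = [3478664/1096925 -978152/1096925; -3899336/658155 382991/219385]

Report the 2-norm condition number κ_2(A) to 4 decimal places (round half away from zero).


M = AᵀA = [1692146920576/37471280625 -164509520056/12490426875; -164509520056/12490426875 15999425561/4163475625]. tr(M)=2937826801/59954049, det(M)=3841600/59954049
solving λ² − 2937826801/59954049·λ + 3841600/59954049 = 0 gives λ = 49, 78400/59954049
κ = σ_max/σ_min = 7/(280/7743) = 193.5750

193.5750


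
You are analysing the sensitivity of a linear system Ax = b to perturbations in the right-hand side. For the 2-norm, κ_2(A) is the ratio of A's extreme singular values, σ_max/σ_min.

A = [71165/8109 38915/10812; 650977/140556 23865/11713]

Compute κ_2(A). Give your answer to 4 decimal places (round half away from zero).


95.4000

M = AᵀA = [60582117049/615238416 525818620/12817467; 525818620/12817467 1169353825/68359824]. tr(M)=210373673/1820232, det(M)=85470025/58247424
solving λ² − 210373673/1820232·λ + 85470025/58247424 = 0 gives λ = 1849/16, 46225/3640464
κ = σ_max/σ_min = (43/4)/(215/1908) = 95.4000


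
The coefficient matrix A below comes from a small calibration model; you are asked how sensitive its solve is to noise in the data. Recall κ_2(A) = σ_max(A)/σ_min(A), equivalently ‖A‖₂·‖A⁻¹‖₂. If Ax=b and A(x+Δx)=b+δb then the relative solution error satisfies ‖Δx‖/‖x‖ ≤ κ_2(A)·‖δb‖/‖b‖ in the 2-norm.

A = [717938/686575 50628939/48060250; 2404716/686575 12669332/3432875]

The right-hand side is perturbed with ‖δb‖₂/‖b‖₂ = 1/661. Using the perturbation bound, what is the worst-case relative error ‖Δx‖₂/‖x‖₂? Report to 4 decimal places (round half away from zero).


0.2507

AᵀA = [10076950420/754216369 370299579507/26397572915; 370299579507/26397572915 54437817977929/3695660208100]; tr = 123442181969/4394364100, det = 31561924/1098591025
λ_max, λ_min = (123442181969/4394364100 ± √15235753175895668262561/19310435843368810000)/2 = 2809/100, 44944/43943641
σ_max=√(2809/100)=(53/10), σ_min=√(44944/43943641)=(212/6629) → κ = 165.7250
κ_2(A)·‖δb‖/‖b‖ = 0.2507


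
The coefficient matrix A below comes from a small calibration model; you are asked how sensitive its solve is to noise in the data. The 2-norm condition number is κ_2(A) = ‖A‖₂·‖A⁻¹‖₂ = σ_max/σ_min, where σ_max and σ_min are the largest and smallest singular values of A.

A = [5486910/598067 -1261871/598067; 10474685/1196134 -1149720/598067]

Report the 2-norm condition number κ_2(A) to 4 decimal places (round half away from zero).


form AᵀA = [273654876625/1701232516 -15392687310/425308129; -15392687310/425308129 3465130201/425308129] with trace 171038309/1012036 and determinant 714025/1012036
solving λ² − 171038309/1012036·λ + 714025/1012036 = 0 gives λ = 169, 4225/1012036
κ_2(A) = √(λ_max/λ_min) = √(169 / (4225/1012036)) = 201.2000

201.2000


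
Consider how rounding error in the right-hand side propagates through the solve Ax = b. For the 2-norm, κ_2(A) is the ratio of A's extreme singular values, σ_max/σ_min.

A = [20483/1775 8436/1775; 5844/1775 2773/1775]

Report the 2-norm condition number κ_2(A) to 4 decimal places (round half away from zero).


71.0000

AᵀA = [725929/5041 302400/5041; 302400/5041 126169/5041]; tr = 852098/5041, det = 28561/5041
solving λ² − 852098/5041·λ + 28561/5041 = 0 gives λ = 169, 169/5041
σ_max=√169=13, σ_min=√(169/5041)=(13/71) → κ = 71.0000


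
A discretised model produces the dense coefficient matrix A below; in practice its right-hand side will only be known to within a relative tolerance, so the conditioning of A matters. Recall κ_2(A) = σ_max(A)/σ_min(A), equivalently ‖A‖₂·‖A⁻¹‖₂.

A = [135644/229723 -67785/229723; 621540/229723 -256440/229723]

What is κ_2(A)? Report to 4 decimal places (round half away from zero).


M = AᵀA = [18519712/2414893 -7714380/2414893; -7714380/2414893 3219525/2414893]. tr(M)=1672249/185761, det(M)=3600/185761
λ_max, λ_min = (1672249/185761 ± √2793741759601/34507149121)/2 = 9, 400/185761
κ_2(A) = √(λ_max/λ_min) = √(9 / (400/185761)) = 64.6500

64.6500


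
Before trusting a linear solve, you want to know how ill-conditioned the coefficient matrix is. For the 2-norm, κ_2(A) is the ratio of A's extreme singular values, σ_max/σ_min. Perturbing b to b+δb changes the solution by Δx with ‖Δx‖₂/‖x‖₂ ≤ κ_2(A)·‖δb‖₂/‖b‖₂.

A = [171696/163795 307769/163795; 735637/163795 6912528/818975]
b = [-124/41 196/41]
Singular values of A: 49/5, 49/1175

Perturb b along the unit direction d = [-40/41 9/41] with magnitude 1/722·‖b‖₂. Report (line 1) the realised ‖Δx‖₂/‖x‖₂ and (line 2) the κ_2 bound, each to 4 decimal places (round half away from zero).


0.0020
0.3255

largest singular value 49/5, smallest 49/1175
κ_2(A) = (49/5) / (49/1175) = 235.0000
worst-case relative error ≤ 235.0000 × 1/722 = 0.3255
solve Ax = b  →  x = [-84.4418 45.4982]
‖b‖₂ = 5.6569 and ‖x‖₂ = 95.9192
δb = ε·‖b‖·d = [-0.0076 0.0017]; solving A·Δx = δb gives ‖Δx‖ = 0.1879
realised ‖Δx‖/‖x‖ = 0.0020
so the bound overstates the realised error by a factor of ≈ 166.1716 (computed from the unrounded values)


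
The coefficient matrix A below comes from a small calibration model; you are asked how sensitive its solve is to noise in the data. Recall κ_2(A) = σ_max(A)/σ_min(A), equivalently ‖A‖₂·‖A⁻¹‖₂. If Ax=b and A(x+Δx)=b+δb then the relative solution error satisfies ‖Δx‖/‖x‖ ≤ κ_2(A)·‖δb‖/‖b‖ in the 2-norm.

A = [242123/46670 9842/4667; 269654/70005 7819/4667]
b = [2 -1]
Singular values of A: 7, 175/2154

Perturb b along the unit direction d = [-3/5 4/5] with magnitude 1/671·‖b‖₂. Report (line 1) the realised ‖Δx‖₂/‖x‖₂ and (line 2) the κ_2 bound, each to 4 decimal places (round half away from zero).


largest singular value 7, smallest 175/2154
κ = σ_max/σ_min = 7/(175/2154) = 86.1600
worst-case relative error ≤ 86.1600 × 1/671 = 0.1284
solve Ax = b  →  x = [9.6000 -22.6686]
2-norm of b is 2.2361; of x, 24.6176
with δb = [-0.0020 0.0027], A·Δx = δb → ‖Δx‖ = 0.0410
realised ‖Δx‖/‖x‖ = 0.0017
realised/bound (from unrounded values) ≈ 0.0130

0.0017
0.1284


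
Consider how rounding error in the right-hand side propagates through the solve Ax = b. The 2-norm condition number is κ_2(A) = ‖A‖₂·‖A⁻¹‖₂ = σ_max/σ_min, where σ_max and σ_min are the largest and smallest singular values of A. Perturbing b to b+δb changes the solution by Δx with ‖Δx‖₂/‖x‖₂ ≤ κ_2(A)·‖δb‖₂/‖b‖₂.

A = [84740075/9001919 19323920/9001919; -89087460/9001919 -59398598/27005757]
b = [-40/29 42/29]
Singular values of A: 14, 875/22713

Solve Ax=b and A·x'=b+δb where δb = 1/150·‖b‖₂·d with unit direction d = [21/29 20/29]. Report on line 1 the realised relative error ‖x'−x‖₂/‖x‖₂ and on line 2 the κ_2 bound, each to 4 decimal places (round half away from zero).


2.4227
2.4227

σ_max = 14, σ_min = 875/22713
κ_2(A) = 14 / (875/22713) = 363.4080
κ_2(A)·‖δb‖/‖b‖ = 2.4227
solve Ax = b  →  x = [-0.1394 -0.0314]
‖b‖ = 2.0000, ‖x‖ = 0.1429
with δb = [0.0097 0.0092], A·Δx = δb → ‖Δx‖ = 0.3461
dividing the unrounded norms, ‖Δx‖/‖x‖ = 2.4227
so the bound is sharp here: realised error equals the bound


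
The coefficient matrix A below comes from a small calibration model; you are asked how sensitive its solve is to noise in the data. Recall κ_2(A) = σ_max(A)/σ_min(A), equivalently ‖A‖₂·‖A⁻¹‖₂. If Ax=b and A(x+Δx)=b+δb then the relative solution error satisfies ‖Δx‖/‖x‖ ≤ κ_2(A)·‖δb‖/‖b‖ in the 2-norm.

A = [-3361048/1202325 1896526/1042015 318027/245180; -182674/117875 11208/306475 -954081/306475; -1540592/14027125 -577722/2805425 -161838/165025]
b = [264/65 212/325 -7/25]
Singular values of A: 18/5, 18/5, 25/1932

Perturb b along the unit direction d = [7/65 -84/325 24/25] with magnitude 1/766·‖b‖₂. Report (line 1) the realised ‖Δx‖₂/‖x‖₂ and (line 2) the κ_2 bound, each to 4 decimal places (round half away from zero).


largest singular value 18/5, smallest 25/1932
κ_2(A) = (18/5) / (25/1932) = 278.2080
worst-case relative error ≤ 278.2080 × 1/766 = 0.3632
solve Ax = b  →  x = [-0.9517 0.5767 0.2710]
‖b‖ = 4.1231, ‖x‖ = 1.1453
re-solving with b+δb shifts x by Δx of norm 0.4160
realised ‖Δx‖/‖x‖ = 0.3632
so the bound is sharp here: realised error equals the bound

0.3632
0.3632


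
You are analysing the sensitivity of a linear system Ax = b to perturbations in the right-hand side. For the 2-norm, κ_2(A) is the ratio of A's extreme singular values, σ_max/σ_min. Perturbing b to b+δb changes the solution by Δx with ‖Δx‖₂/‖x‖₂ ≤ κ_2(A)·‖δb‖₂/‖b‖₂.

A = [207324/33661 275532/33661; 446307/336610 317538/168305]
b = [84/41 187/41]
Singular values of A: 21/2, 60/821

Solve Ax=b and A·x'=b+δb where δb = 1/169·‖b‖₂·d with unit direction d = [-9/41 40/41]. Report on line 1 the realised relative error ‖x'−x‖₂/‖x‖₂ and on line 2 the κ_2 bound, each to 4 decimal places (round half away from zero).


from the listed singular values, σ₁ = 21/2, σ_n = 60/821
κ_2(A) = (21/2) / (60/821) = 143.6750
κ_2(A)·‖δb‖/‖b‖ = 0.8501
solve Ax = b  →  x = [-43.6152 33.0686]
‖b‖ = 5.0000, ‖x‖ = 54.7341
Δx = A⁻¹·δb where δb = 1/169·5.0000·d; ‖Δx‖ = 0.4048
realised ‖Δx‖/‖x‖ = 0.0074
realised/bound (from unrounded values) ≈ 0.0087

0.0074
0.8501


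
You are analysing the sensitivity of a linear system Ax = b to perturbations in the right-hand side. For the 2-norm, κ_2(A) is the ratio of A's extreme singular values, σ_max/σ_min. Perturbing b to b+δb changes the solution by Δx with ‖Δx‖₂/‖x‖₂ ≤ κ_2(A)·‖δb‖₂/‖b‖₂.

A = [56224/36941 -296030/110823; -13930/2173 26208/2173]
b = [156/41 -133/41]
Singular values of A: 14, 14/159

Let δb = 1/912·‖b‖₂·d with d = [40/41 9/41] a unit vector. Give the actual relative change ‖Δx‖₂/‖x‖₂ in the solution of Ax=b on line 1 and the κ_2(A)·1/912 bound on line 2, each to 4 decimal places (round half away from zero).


from the listed singular values, σ₁ = 14, σ_n = 14/159
κ_2(A) = 14 / (14/159) = 159.0000
worst-case relative error ≤ 159.0000 × 1/912 = 0.1743
solve Ax = b  →  x = [30.1975 15.7815]
‖b‖₂ = 5.0000 and ‖x‖₂ = 34.0726
with δb = [0.0053 0.0012], A·Δx = δb → ‖Δx‖ = 0.0623
dividing the unrounded norms, ‖Δx‖/‖x‖ = 0.0018
so the bound overstates the realised error by a factor of ≈ 95.4034 (computed from the unrounded values)

0.0018
0.1743


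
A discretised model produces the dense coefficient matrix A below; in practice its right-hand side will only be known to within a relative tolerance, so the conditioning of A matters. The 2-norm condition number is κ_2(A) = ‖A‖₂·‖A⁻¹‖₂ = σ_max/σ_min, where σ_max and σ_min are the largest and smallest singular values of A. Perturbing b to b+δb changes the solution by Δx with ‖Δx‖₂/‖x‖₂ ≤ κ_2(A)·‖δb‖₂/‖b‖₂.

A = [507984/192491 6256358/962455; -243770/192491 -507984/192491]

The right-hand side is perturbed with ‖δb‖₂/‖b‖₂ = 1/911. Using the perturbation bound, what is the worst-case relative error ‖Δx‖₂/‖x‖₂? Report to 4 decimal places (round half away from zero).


0.0500

M = AᵀA = [1878529924/219247249 22469148288/1096236245; 22469148288/1096236245 269782301956/5481181225]. tr(M)=1874234024/32433025, det(M)=2085136/1297321
eigenvalues of AᵀA: λ = (tr ± √(tr²−4·det))/2 = 1444/25, 36100/1297321
κ = σ_max/σ_min = (38/5)/(190/1139) = 45.5600
bound on ‖Δx‖/‖x‖: κ·ε = 45.5600·1/911 = 0.0500


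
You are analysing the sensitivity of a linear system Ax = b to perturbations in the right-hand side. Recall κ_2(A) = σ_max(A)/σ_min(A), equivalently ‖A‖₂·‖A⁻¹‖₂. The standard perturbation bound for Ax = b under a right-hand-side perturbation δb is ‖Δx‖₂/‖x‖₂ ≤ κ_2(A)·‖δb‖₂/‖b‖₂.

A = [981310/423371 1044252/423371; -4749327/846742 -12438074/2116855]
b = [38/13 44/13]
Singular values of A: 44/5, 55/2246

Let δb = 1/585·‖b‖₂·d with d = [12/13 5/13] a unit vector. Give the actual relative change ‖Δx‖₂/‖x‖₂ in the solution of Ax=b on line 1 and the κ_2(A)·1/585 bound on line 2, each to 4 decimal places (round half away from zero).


σ_max = 44/5, σ_min = 55/2246
κ_2(A) = (44/5) / (55/2246) = 359.3600
κ_2(A)·‖δb‖/‖b‖ = 0.6143
solve Ax = b  →  x = [-118.4414 112.4875]
2-norm of b is 4.4721; of x, 163.3456
with δb = [0.0071 0.0029], A·Δx = δb → ‖Δx‖ = 0.3122
realised ‖Δx‖/‖x‖ = 0.0019
realised/bound (from unrounded values) ≈ 0.0031

0.0019
0.6143


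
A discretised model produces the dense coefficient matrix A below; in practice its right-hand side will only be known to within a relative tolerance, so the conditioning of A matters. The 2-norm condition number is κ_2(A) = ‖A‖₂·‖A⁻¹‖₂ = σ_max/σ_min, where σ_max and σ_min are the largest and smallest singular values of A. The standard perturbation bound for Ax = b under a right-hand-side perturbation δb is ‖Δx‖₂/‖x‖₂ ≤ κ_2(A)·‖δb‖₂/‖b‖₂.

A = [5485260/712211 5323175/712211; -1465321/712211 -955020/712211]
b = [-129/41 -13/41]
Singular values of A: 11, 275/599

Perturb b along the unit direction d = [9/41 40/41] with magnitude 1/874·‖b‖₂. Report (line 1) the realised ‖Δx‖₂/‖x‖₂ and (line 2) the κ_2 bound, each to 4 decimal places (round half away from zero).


largest singular value 11, smallest 275/599
κ_2(A) = 11 / (275/599) = 23.9600
perturbation bound = 23.9600·1/874 = 0.0274
solve Ax = b  →  x = [1.3047 -1.7654]
‖b‖ = 3.1623, ‖x‖ = 2.1952
with δb = [0.0008 0.0035], A·Δx = δb → ‖Δx‖ = 0.0079
dividing the unrounded norms, ‖Δx‖/‖x‖ = 0.0036
so the bound overstates the realised error by a factor of ≈ 7.6360 (computed from the unrounded values)

0.0036
0.0274


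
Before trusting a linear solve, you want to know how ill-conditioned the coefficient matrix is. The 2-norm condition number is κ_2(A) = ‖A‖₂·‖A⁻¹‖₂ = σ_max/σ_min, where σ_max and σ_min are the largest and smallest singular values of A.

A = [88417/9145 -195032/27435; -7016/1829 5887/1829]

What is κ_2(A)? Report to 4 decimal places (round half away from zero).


43.8960

M = AᵀA = [9048172289/83631025 -20341883744/250893075; -20341883744/250893075 45835254049/752679225]. tr(M)=5090752186/30107169, det(M)=446265625/30107169
eigenvalues of AᵀA: λ = (tr ± √(tr²−4·det))/2 = 169, 2640625/30107169
so κ_2 = √(169 / (2640625/30107169)) = 43.8960


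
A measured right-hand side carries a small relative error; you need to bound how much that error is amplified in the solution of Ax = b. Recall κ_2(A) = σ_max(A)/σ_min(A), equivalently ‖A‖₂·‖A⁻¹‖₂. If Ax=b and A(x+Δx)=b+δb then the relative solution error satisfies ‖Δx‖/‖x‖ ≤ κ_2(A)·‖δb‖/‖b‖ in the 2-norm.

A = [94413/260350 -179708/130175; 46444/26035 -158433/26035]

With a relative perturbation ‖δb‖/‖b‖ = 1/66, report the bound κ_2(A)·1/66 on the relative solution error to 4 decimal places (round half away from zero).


2.5015

M = AᵀA = [133621849/40322500 -114479442/10080625; -114479442/10080625 392516569/10080625]. tr(M)=2725901/64516, det(M)=4225/64516
eigenvalues of AᵀA: λ = (tr ± √(tr²−4·det))/2 = 169/4, 25/16129
κ_2(A) = √(λ_max/λ_min) = √((169/4) / (25/16129)) = 165.1000
worst-case relative error ≤ 165.1000 × 1/66 = 2.5015


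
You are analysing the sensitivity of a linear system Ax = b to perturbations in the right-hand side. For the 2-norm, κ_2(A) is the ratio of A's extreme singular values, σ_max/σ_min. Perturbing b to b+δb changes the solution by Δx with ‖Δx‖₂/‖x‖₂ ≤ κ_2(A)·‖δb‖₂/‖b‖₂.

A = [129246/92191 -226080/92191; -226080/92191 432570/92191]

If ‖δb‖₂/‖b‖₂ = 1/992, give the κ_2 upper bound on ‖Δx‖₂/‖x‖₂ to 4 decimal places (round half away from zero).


M = AᵀA = [234659844/29408929 -439499520/29408929; -439499520/29408929 824321700/29408929]. tr(M)=3664296/101761, det(M)=32400/101761
λ_max, λ_min = (3664296/101761 ± √13413876950016/10355301121)/2 = 36, 900/101761
σ_max=√36=6, σ_min=√(900/101761)=(30/319) → κ = 63.8000
perturbation bound = 63.8000·1/992 = 0.0643

0.0643


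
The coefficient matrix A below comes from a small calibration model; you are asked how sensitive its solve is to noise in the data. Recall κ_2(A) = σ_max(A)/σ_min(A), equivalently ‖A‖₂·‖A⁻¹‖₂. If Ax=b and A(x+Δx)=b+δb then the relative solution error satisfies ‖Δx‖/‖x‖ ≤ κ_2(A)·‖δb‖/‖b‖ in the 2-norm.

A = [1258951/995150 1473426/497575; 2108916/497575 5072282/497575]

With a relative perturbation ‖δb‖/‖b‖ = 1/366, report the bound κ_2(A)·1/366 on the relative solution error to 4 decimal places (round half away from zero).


form AᵀA = [31000103041/1584517636 18599203575/396129409; 18599203575/396129409 44638446184/396129409] with trace 1239963833/9375844 and determinant 279841/2343961
λ_max, λ_min = (1239963833/9375844 ± √1537468327219079025/87906450712336)/2 = 529/4, 2116/2343961
σ_max=√(529/4)=(23/2), σ_min=√(2116/2343961)=(46/1531) → κ = 382.7500
worst-case relative error ≤ 382.7500 × 1/366 = 1.0458

1.0458


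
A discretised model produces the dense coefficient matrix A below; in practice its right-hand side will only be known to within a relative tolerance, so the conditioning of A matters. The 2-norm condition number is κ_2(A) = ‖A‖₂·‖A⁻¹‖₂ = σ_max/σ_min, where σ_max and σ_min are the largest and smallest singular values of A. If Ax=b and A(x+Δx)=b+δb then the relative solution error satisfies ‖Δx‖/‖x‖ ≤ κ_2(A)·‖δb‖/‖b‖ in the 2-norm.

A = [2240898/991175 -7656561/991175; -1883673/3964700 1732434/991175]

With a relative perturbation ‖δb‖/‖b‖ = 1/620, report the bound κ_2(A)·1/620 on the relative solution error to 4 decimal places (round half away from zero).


0.3899

M = AᵀA = [49907320353/9350890000 -21384184437/1168861250; -21384184437/1168861250 36659282517/584430625]. tr(M)=1018329345/14961424, det(M)=1185921/14961424
eigenvalues of AᵀA: λ = (tr ± √(tr²−4·det))/2 = 1089/16, 1089/935089
so κ_2 = √((1089/16) / (1089/935089)) = 241.7500
worst-case relative error ≤ 241.7500 × 1/620 = 0.3899


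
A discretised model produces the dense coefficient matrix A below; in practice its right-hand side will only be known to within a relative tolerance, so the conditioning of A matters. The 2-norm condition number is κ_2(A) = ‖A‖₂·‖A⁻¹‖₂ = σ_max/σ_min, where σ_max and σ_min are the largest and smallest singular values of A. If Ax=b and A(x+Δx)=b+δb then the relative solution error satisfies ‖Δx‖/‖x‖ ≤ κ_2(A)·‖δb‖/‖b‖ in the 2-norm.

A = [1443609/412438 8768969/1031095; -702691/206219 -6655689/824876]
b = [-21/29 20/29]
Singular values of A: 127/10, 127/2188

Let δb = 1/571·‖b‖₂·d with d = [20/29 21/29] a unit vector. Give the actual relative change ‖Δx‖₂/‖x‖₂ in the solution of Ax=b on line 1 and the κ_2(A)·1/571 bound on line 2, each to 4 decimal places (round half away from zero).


largest singular value 127/10, smallest 127/2188
κ = σ_max/σ_min = (127/10)/(127/2188) = 218.8000
bound on ‖Δx‖/‖x‖: κ·ε = 218.8000·1/571 = 0.3832
solve Ax = b  →  x = [-0.0303 -0.0727]
‖b‖ = 1.0000, ‖x‖ = 0.0787
with δb = [0.0012 0.0013], A·Δx = δb → ‖Δx‖ = 0.0302
realised ‖Δx‖/‖x‖ = 0.3832
realised/bound = 1 exactly: the bound is attained for this b and d

0.3832
0.3832


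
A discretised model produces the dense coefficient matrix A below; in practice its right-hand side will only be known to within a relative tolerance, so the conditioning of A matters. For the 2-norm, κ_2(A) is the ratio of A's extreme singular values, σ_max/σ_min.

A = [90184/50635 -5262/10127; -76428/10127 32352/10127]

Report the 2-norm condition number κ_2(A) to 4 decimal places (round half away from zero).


AᵀA = [91709776/1525225 -7636848/305045; -7636848/305045 639108/61009]; tr = 637204/9025, det = 28224/9025
λ_max, λ_min = (637204/9025 ± √405010051216/81450625)/2 = 1764/25, 16/361
so κ_2 = √((1764/25) / (16/361)) = 39.9000

39.9000


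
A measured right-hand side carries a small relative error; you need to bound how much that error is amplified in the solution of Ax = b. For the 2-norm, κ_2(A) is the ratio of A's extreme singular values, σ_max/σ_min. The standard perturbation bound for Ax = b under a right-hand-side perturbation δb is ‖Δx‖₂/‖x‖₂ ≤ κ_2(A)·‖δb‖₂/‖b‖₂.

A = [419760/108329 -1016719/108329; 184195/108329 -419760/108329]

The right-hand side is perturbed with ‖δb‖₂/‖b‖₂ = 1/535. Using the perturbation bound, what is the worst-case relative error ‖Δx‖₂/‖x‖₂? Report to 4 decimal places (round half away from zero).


0.2396

AᵀA = [1243350625/69438889 -2982814560/69438889; -2982814560/69438889 7159266169/69438889]; tr = 49719626/410881, det = 366025/410881
λ_max, λ_min = (49719626/410881 ± √2471439638707776/168823196161)/2 = 121, 3025/410881
σ_max=√121=11, σ_min=√(3025/410881)=(55/641) → κ = 128.2000
perturbation bound = 128.2000·1/535 = 0.2396
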